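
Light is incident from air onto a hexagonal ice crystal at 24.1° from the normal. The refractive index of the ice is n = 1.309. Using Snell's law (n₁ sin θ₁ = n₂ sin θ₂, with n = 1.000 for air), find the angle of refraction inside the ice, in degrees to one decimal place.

Snell: sin θ_r = sin θ_i / n = sin 24.1° / 1.309 = 0.4083 / 1.309 = 0.3119.
θ_r = arcsin(0.3119) = 18.18°.

18.2°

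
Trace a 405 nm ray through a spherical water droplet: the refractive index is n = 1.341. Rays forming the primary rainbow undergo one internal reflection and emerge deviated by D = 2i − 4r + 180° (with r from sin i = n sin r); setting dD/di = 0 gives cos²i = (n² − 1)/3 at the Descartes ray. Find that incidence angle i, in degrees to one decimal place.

58.9°

cos²i = (1.341² − 1)/3 = (1.79828 − 1)/3 = 0.26609.
cos i = 0.51584, so i = 58.946°.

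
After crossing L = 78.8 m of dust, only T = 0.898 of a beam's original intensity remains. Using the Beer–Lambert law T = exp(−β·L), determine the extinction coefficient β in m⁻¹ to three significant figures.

0.00137 m⁻¹

Beer–Lambert: T = exp(−βL) ⇒ β = −ln(T)/L = −ln(0.898)/78.8 = 0.1076/78.8 = 0.001365 m⁻¹.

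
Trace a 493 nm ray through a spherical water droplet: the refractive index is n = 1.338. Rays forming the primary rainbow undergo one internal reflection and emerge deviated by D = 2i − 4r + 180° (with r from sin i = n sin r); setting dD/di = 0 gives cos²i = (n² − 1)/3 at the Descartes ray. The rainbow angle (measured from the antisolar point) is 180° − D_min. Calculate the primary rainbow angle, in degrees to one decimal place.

41.4°

cos²i = (1.79024 − 1)/3 = 0.26341; i = arccos(0.51324) = 59.120°.
sin r = sin 59.120°/1.338 = 0.64144; r = 39.899°.
D_min = 2·59.120° − 4·39.899° + 180° = 138.643°.
Rainbow angle = 180° − D_min = 41.357°.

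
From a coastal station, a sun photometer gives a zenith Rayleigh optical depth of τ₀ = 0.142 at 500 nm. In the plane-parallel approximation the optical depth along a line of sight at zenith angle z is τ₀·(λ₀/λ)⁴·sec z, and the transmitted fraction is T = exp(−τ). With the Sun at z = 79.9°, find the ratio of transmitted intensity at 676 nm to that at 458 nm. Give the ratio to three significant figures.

2.48

Airmass: sec 79.9° = 5.7023.
τ(676 nm) = 0.142 × (500/676)⁴ × 5.7023 = 0.142 × 0.2993 × 5.7023 = 0.2423.
τ(458 nm) = 0.142 × (500/458)⁴ × 5.7023 = 0.142 × 1.4204 × 5.7023 = 1.1502.
T(676)/T(458) = exp(τ_B − τ_A) = exp(0.9078) = 2.4789.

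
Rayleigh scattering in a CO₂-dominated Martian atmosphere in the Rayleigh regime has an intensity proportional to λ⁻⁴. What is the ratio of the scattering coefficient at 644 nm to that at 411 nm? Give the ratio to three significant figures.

0.166

Rayleigh scattering ∝ λ⁻⁴, so the ratio of coefficients is the inverse fourth power of the wavelength ratio.
σ(644)/σ(411) = (411/644)⁴ = (0.6382)⁴ = 0.1659.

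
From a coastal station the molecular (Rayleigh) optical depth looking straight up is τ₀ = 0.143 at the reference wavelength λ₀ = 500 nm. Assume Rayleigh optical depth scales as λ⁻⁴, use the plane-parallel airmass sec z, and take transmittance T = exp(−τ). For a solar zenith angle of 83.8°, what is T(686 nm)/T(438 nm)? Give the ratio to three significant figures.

Airmass: sec 83.8° = 9.2593.
τ(686 nm) = 0.143 × (500/686)⁴ × 9.2593 = 0.143 × 0.2822 × 9.2593 = 0.3737.
τ(438 nm) = 0.143 × (500/438)⁴ × 9.2593 = 0.143 × 1.6982 × 9.2593 = 2.2485.
T(686)/T(438) = exp(τ_B − τ_A) = exp(1.8748) = 6.5198.

6.52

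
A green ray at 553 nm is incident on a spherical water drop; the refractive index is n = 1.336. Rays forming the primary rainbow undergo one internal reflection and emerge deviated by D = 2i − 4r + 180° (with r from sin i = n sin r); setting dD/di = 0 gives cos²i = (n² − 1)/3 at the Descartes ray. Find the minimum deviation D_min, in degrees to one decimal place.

138.4°

cos²i = (1.78490 − 1)/3 = 0.26163; i = arccos(0.51150) = 59.236°.
sin r = sin 59.236°/1.336 = 0.64318; r = 40.029°.
D_min = 2·59.236° − 4·40.029° + 180° = 138.356°.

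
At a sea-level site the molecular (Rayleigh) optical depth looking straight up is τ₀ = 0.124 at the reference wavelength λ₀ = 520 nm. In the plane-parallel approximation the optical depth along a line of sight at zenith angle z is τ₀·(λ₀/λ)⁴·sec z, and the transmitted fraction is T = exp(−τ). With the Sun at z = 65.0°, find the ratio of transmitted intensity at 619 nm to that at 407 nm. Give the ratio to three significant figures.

1.89

Airmass: sec 65.0° = 2.3662.
τ(619 nm) = 0.124 × (520/619)⁴ × 2.3662 = 0.124 × 0.4980 × 2.3662 = 0.1461.
τ(407 nm) = 0.124 × (520/407)⁴ × 2.3662 = 0.124 × 2.6646 × 2.3662 = 0.7818.
T(619)/T(407) = exp(τ_B − τ_A) = exp(0.6357) = 1.8883.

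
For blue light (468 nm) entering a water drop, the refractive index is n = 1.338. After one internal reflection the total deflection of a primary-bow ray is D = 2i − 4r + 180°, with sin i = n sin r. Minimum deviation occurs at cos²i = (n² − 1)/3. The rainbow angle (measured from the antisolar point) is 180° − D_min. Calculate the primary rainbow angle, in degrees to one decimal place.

41.4°

cos²i = (1.79024 − 1)/3 = 0.26341; i = arccos(0.51324) = 59.120°.
sin r = sin 59.120°/1.338 = 0.64144; r = 39.899°.
D_min = 2·59.120° − 4·39.899° + 180° = 138.643°.
Rainbow angle = 180° − D_min = 41.357°.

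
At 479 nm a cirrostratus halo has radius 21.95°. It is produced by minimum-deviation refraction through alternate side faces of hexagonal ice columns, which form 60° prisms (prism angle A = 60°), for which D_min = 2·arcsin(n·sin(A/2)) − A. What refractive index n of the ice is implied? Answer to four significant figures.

Rearranging: n = sin((D_min + A)/2) / sin(A/2).
(D_min + A)/2 = (21.95° + 60°)/2 = 40.975°.
n = sin 40.975° / sin 30° = 0.6557 / 0.5000 = 1.3115.

1.311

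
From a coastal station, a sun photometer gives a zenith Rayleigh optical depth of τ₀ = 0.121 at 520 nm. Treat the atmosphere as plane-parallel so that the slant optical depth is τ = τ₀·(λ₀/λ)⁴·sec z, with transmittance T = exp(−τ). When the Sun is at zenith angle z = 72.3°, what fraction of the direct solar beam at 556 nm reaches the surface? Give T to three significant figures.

sec 72.3° = 3.2891.
τ = 0.121 × (520/556)⁴ × 3.2891 = 0.121 × 0.7651 × 3.2891 = 0.3045.
T = exp(−0.3045) = 0.7375.

0.737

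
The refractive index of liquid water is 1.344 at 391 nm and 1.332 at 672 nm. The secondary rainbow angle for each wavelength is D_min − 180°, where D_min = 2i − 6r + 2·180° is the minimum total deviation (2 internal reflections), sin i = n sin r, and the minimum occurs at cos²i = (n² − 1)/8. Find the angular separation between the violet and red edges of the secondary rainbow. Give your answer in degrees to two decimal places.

3.10°

At 391 nm (n = 1.344): cos²i = 0.10079 → i = 71.490°, r = 44.874°, D_min = 233.733°, rainbow angle = 53.733°.
At 672 nm (n = 1.332): cos²i = 0.09678 → i = 71.875°, r = 45.520°, D_min = 230.628°, rainbow angle = 50.628°.
Angular width = |53.733° − 50.628°| = 3.104°.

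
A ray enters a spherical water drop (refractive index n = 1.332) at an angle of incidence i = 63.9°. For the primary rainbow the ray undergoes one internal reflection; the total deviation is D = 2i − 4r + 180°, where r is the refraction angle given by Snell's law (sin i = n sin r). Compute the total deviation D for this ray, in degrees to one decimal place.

sin r = sin 63.9° / 1.332 = 0.8980/1.332 = 0.6742; r = 42.39°.
D = 2·63.9° − 4·42.39° + 180° = 127.80° − 169.57° + 180° = 138.23°.

138.2°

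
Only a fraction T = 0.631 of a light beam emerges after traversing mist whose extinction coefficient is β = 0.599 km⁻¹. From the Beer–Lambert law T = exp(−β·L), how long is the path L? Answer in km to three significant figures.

Beer–Lambert: T = exp(−βL) ⇒ L = −ln(T)/β = −ln(0.631)/0.599 = 0.4604/0.599 = 0.7687 km.

0.769 km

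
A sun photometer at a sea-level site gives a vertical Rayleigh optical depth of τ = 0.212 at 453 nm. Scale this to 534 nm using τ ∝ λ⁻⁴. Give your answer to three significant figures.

0.110

τ(534 nm) = τ(453 nm) × (453/534)⁴ = 0.212 × (0.8483)⁴ = 0.212 × 0.5179 = 0.1098.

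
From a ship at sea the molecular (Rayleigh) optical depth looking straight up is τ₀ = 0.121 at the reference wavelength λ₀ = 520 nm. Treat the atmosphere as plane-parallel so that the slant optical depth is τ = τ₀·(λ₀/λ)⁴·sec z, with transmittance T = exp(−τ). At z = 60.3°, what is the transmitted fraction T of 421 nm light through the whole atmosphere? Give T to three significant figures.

0.566

sec 60.3° = 2.0183.
τ = 0.121 × (520/421)⁴ × 2.0183 = 0.121 × 2.3275 × 2.0183 = 0.5684.
T = exp(−0.5684) = 0.5664.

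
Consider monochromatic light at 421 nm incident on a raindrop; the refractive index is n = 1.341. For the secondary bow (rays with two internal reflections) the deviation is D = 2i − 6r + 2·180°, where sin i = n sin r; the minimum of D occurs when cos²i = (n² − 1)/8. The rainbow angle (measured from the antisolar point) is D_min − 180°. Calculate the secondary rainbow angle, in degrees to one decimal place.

cos²i = (1.79828 − 1)/8 = 0.09979; i = arccos(0.31589) = 71.586°.
sin r = sin 71.586°/1.341 = 0.70753; r = 45.034°.
D_min = 2·71.586° − 6·45.034° + 360° = 232.966°.
Rainbow angle = D_min − 180° = 52.966°.

53.0°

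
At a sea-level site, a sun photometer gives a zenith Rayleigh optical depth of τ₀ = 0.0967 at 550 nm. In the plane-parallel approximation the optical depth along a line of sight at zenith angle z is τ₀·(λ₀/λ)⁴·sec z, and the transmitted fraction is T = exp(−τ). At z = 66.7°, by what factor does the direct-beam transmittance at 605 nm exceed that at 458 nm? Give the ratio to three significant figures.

1.41

Airmass: sec 66.7° = 2.5282.
τ(605 nm) = 0.0967 × (550/605)⁴ × 2.5282 = 0.0967 × 0.6830 × 2.5282 = 0.1670.
τ(458 nm) = 0.0967 × (550/458)⁴ × 2.5282 = 0.0967 × 2.0796 × 2.5282 = 0.5084.
T(605)/T(458) = exp(τ_B − τ_A) = exp(0.3414) = 1.4070.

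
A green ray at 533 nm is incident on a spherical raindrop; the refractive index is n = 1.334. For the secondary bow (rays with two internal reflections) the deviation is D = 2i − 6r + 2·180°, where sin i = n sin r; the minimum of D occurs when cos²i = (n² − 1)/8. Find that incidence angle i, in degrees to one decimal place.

cos²i = (1.334² − 1)/8 = (1.77956 − 1)/8 = 0.09744.
cos i = 0.31216, so i = 71.810°.

71.8°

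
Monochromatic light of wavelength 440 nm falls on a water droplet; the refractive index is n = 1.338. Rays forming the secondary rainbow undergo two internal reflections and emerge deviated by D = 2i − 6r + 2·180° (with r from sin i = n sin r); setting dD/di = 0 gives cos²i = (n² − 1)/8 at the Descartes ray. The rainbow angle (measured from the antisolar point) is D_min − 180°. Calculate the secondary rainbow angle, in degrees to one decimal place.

52.2°

cos²i = (1.79024 − 1)/8 = 0.09878; i = arccos(0.31429) = 71.682°.
sin r = sin 71.682°/1.338 = 0.70951; r = 45.195°.
D_min = 2·71.682° − 6·45.195° + 360° = 232.193°.
Rainbow angle = D_min − 180° = 52.193°.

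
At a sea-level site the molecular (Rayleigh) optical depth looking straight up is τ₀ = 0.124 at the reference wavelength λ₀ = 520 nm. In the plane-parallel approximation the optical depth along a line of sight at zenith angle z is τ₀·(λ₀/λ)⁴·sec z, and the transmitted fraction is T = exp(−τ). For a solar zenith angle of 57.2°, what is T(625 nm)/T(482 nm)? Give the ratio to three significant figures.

1.22

Airmass: sec 57.2° = 1.8460.
τ(625 nm) = 0.124 × (520/625)⁴ × 1.8460 = 0.124 × 0.4792 × 1.8460 = 0.1097.
τ(482 nm) = 0.124 × (520/482)⁴ × 1.8460 = 0.124 × 1.3546 × 1.8460 = 0.3101.
T(625)/T(482) = exp(τ_B − τ_A) = exp(0.2004) = 1.2219.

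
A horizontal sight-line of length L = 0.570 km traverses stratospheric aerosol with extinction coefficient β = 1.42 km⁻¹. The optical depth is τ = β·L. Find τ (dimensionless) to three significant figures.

0.809

τ = β·L = 1.42 × 0.570 = 0.8094.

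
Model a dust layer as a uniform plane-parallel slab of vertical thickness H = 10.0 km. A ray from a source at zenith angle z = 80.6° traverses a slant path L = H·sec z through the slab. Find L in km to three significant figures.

61.2 km

sec z = 1/cos 80.6° = 6.1227.
L = 10.0 × 6.1227 = 61.227 km.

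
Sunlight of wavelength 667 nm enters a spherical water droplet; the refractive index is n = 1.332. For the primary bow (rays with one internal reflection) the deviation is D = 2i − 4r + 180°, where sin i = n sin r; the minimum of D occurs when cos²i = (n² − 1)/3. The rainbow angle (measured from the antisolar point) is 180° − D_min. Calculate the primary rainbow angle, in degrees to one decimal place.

cos²i = (1.77422 − 1)/3 = 0.25807; i = arccos(0.50801) = 59.469°.
sin r = sin 59.469°/1.332 = 0.64666; r = 40.290°.
D_min = 2·59.469° − 4·40.290° + 180° = 137.776°.
Rainbow angle = 180° − D_min = 42.224°.

42.2°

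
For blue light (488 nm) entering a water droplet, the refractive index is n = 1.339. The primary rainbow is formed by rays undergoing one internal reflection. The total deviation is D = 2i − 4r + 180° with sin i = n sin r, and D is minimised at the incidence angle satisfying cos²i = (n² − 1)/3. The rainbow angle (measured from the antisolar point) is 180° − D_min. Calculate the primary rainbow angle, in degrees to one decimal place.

cos²i = (1.79292 − 1)/3 = 0.26431; i = arccos(0.51411) = 59.062°.
sin r = sin 59.062°/1.339 = 0.64057; r = 39.834°.
D_min = 2·59.062° − 4·39.834° + 180° = 138.786°.
Rainbow angle = 180° − D_min = 41.214°.

41.2°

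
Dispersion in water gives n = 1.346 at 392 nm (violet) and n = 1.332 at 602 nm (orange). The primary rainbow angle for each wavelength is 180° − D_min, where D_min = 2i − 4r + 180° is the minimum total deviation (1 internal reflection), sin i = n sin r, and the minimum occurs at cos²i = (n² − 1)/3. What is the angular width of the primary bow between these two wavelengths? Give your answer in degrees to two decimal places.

At 392 nm (n = 1.346): cos²i = 0.27057 → i = 58.657°, r = 39.384°, D_min = 139.775°, rainbow angle = 40.225°.
At 602 nm (n = 1.332): cos²i = 0.25807 → i = 59.469°, r = 40.290°, D_min = 137.776°, rainbow angle = 42.224°.
Angular width = |40.225° − 42.224°| = 1.999°.

2.00°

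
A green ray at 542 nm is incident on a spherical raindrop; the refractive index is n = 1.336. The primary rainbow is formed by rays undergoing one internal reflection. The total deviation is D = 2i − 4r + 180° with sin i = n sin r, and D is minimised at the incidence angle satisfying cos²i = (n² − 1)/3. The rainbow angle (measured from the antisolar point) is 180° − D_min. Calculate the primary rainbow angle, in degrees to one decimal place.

41.6°

cos²i = (1.78490 − 1)/3 = 0.26163; i = arccos(0.51150) = 59.236°.
sin r = sin 59.236°/1.336 = 0.64318; r = 40.029°.
D_min = 2·59.236° − 4·40.029° + 180° = 138.356°.
Rainbow angle = 180° − D_min = 41.644°.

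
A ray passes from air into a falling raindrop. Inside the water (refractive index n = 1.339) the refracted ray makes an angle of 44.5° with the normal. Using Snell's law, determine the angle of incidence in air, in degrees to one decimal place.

69.8°

Snell: sin θ_i = n · sin θ_r = 1.339 × sin 44.5° = 1.339 × 0.7009 = 0.9385.
θ_i = arcsin(0.9385) = 69.80°.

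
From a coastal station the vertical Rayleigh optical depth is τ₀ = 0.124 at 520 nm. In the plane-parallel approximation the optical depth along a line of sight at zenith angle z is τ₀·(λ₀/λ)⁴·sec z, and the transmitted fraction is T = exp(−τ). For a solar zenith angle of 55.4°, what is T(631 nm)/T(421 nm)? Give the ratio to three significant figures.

Airmass: sec 55.4° = 1.7610.
τ(631 nm) = 0.124 × (520/631)⁴ × 1.7610 = 0.124 × 0.4612 × 1.7610 = 0.1007.
τ(421 nm) = 0.124 × (520/421)⁴ × 1.7610 = 0.124 × 2.3275 × 1.7610 = 0.5083.
T(631)/T(421) = exp(τ_B − τ_A) = exp(0.4075) = 1.5031.

1.50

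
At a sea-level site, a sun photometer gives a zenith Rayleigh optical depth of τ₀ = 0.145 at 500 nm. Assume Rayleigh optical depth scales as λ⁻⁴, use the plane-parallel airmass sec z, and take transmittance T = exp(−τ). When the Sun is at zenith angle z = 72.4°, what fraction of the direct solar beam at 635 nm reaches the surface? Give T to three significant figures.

sec 72.4° = 3.3072.
τ = 0.145 × (500/635)⁴ × 3.3072 = 0.145 × 0.3844 × 3.3072 = 0.1843.
T = exp(−0.1843) = 0.8317.

0.832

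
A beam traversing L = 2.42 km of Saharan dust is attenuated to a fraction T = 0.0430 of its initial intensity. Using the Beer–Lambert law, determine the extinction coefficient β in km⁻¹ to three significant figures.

Beer–Lambert: T = exp(−βL) ⇒ β = −ln(T)/L = −ln(0.0430)/2.42 = 3.1466/2.42 = 1.3 km⁻¹.

1.30 km⁻¹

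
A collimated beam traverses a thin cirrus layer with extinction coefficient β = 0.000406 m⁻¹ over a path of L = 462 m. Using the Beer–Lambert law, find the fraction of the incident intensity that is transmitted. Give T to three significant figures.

τ = β·L = 0.000406 × 462 = 0.1876.
T = exp(−0.1876) = 0.8290.

0.829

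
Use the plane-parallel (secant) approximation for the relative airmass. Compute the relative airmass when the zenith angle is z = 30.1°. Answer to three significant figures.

1.16

X = sec z = 1/cos 30.1° = 1/0.8652 = 1.1559.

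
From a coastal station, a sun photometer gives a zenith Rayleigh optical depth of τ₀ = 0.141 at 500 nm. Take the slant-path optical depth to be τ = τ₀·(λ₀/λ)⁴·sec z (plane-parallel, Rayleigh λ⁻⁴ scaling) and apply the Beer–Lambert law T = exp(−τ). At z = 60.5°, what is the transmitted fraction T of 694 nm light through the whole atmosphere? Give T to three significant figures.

sec 60.5° = 2.0308.
τ = 0.141 × (500/694)⁴ × 2.0308 = 0.141 × 0.2694 × 2.0308 = 0.0771.
T = exp(−0.0771) = 0.9258.

0.926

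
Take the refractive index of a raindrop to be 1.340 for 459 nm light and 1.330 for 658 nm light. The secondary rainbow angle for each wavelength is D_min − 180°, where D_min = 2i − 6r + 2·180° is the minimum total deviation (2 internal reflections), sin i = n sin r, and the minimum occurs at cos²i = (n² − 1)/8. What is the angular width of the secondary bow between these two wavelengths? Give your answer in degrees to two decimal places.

2.61°

At 459 nm (n = 1.340): cos²i = 0.09945 → i = 71.618°, r = 45.088°, D_min = 232.709°, rainbow angle = 52.709°.
At 658 nm (n = 1.330): cos²i = 0.09611 → i = 71.940°, r = 45.630°, D_min = 230.101°, rainbow angle = 50.101°.
Angular width = |52.709° − 50.101°| = 2.608°.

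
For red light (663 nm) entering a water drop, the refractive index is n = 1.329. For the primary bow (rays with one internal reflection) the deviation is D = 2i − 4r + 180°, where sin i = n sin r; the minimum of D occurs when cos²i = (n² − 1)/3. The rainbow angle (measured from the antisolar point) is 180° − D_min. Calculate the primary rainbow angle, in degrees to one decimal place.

cos²i = (1.76624 − 1)/3 = 0.25541; i = arccos(0.50538) = 59.643°.
sin r = sin 59.643°/1.329 = 0.64928; r = 40.487°.
D_min = 2·59.643° − 4·40.487° + 180° = 137.337°.
Rainbow angle = 180° − D_min = 42.663°.

42.7°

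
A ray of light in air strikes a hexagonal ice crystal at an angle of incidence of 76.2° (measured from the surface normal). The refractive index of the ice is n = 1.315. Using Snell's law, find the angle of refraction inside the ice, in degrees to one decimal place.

Snell: sin θ_r = sin θ_i / n = sin 76.2° / 1.315 = 0.9711 / 1.315 = 0.7385.
θ_r = arcsin(0.7385) = 47.60°.

47.6°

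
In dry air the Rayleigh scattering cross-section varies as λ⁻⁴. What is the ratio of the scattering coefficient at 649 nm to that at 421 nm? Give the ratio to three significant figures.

0.177

Rayleigh scattering ∝ λ⁻⁴, so the ratio of coefficients is the inverse fourth power of the wavelength ratio.
σ(649)/σ(421) = (421/649)⁴ = (0.6487)⁴ = 0.1771.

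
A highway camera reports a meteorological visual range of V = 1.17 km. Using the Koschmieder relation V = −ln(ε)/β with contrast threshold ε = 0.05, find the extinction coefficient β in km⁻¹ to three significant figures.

β = −ln(0.05) / V = 2.996 / 1.17 = 2.5605 km⁻¹.

2.56 km⁻¹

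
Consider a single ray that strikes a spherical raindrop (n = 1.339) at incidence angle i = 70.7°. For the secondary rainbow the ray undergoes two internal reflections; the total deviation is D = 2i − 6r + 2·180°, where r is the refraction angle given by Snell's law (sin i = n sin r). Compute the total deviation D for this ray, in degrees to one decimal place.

sin r = sin 70.7° / 1.339 = 0.9438/1.339 = 0.7049; r = 44.82°.
D = 2·70.7° − 6·44.82° + 2·180° = 141.40° − 268.91° + 360° = 232.49°.

232.5°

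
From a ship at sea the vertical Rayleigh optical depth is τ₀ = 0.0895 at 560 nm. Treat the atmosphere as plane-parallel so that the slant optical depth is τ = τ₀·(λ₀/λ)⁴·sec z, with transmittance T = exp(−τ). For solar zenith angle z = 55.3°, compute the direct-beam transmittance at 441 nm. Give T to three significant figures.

0.664

sec 55.3° = 1.7566.
τ = 0.0895 × (560/441)⁴ × 1.7566 = 0.0895 × 2.6001 × 1.7566 = 0.4088.
T = exp(−0.4088) = 0.6645.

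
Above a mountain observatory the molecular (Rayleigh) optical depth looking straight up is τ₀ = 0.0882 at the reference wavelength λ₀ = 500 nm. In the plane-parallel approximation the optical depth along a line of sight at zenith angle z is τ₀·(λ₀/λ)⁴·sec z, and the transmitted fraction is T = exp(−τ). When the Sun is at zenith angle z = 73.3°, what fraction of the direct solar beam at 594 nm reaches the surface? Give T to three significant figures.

sec 73.3° = 3.4799.
τ = 0.0882 × (500/594)⁴ × 3.4799 = 0.0882 × 0.5020 × 3.4799 = 0.1541.
T = exp(−0.1541) = 0.8572.

0.857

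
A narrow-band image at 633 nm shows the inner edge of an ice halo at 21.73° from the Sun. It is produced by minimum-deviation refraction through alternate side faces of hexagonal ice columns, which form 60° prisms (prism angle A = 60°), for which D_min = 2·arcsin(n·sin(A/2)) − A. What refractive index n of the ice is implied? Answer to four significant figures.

Rearranging: n = sin((D_min + A)/2) / sin(A/2).
(D_min + A)/2 = (21.73° + 60°)/2 = 40.865°.
n = sin 40.865° / sin 30° = 0.6543 / 0.5000 = 1.3086.

1.309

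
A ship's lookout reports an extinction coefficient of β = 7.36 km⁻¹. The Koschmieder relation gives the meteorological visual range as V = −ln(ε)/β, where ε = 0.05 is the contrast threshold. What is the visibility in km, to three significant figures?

V = −ln(0.05) / 7.36 = 2.996 / 7.36 = 0.4070 km.

0.407 km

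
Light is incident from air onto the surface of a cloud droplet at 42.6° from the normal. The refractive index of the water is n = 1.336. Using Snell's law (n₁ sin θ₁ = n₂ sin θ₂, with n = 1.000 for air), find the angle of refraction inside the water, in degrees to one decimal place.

30.4°

Snell: sin θ_r = sin θ_i / n = sin 42.6° / 1.336 = 0.6769 / 1.336 = 0.5066.
θ_r = arcsin(0.5066) = 30.44°.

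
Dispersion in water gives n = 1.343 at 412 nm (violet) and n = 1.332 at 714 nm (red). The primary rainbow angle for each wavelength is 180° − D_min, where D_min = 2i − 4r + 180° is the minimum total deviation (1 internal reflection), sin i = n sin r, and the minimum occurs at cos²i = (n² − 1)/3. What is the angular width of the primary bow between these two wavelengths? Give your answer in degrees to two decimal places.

At 412 nm (n = 1.343): cos²i = 0.26788 → i = 58.830°, r = 39.577°, D_min = 139.354°, rainbow angle = 40.646°.
At 714 nm (n = 1.332): cos²i = 0.25807 → i = 59.469°, r = 40.290°, D_min = 137.776°, rainbow angle = 42.224°.
Angular width = |40.646° − 42.224°| = 1.578°.

1.58°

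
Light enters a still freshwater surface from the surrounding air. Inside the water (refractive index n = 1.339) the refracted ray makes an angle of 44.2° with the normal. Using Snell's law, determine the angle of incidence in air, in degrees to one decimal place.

69.0°

Snell: sin θ_i = n · sin θ_r = 1.339 × sin 44.2° = 1.339 × 0.6972 = 0.9335.
θ_i = arcsin(0.9335) = 68.99°.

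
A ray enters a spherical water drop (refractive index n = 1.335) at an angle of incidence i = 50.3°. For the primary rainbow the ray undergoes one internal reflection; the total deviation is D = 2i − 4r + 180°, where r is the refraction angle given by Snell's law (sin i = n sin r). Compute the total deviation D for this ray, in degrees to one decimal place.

139.8°

sin r = sin 50.3° / 1.335 = 0.7694/1.335 = 0.5763; r = 35.19°.
D = 2·50.3° − 4·35.19° + 180° = 100.60° − 140.77° + 180° = 139.83°.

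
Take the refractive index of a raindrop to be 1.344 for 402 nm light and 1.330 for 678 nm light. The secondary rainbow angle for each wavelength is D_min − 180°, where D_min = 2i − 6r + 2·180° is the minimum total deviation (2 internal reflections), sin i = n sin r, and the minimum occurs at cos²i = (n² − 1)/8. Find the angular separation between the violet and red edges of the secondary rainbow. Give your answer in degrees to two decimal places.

At 402 nm (n = 1.344): cos²i = 0.10079 → i = 71.490°, r = 44.874°, D_min = 233.733°, rainbow angle = 53.733°.
At 678 nm (n = 1.330): cos²i = 0.09611 → i = 71.940°, r = 45.630°, D_min = 230.101°, rainbow angle = 50.101°.
Angular width = |53.733° − 50.101°| = 3.632°.

3.63°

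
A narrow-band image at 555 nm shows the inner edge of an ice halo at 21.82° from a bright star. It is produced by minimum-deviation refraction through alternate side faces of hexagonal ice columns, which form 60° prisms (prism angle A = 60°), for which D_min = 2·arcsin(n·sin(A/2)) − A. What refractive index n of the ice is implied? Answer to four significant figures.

Rearranging: n = sin((D_min + A)/2) / sin(A/2).
(D_min + A)/2 = (21.82° + 60°)/2 = 40.910°.
n = sin 40.910° / sin 30° = 0.6549 / 0.5000 = 1.3097.

1.310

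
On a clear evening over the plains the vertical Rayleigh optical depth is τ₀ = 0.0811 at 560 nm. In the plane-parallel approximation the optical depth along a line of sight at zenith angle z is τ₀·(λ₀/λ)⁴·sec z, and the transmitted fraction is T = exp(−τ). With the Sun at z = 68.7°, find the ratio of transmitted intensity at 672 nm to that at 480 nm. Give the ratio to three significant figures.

1.36

Airmass: sec 68.7° = 2.7529.
τ(672 nm) = 0.0811 × (560/672)⁴ × 2.7529 = 0.0811 × 0.4823 × 2.7529 = 0.1077.
τ(480 nm) = 0.0811 × (560/480)⁴ × 2.7529 = 0.0811 × 1.8526 × 2.7529 = 0.4136.
T(672)/T(480) = exp(τ_B − τ_A) = exp(0.3060) = 1.3579.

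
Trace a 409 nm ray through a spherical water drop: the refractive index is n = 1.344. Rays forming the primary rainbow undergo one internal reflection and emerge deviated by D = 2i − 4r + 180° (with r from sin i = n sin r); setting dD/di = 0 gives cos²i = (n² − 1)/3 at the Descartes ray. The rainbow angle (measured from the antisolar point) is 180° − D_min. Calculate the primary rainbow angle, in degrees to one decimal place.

40.5°

cos²i = (1.80634 − 1)/3 = 0.26878; i = arccos(0.51844) = 58.772°.
sin r = sin 58.772°/1.344 = 0.63625; r = 39.512°.
D_min = 2·58.772° − 4·39.512° + 180° = 139.495°.
Rainbow angle = 180° − D_min = 40.505°.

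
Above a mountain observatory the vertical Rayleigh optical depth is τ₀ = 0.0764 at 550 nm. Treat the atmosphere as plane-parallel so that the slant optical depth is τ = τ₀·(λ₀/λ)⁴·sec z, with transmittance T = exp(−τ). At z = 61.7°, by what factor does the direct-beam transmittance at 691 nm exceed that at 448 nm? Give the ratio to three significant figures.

1.35

Airmass: sec 61.7° = 2.1093.
τ(691 nm) = 0.0764 × (550/691)⁴ × 2.1093 = 0.0764 × 0.4014 × 2.1093 = 0.0647.
τ(448 nm) = 0.0764 × (550/448)⁴ × 2.1093 = 0.0764 × 2.2716 × 2.1093 = 0.3661.
T(691)/T(448) = exp(τ_B − τ_A) = exp(0.3014) = 1.3517.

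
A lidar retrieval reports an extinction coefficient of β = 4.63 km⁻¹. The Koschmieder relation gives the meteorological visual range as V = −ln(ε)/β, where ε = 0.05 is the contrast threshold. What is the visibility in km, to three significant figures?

V = −ln(0.05) / 4.63 = 2.996 / 4.63 = 0.6470 km.

0.647 km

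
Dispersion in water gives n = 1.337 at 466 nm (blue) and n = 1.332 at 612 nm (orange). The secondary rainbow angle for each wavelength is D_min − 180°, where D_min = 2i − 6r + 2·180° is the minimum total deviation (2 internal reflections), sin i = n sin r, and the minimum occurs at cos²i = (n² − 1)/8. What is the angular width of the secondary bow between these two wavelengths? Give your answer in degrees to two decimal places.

1.31°

At 466 nm (n = 1.337): cos²i = 0.09845 → i = 71.714°, r = 45.249°, D_min = 231.934°, rainbow angle = 51.934°.
At 612 nm (n = 1.332): cos²i = 0.09678 → i = 71.875°, r = 45.520°, D_min = 230.628°, rainbow angle = 50.628°.
Angular width = |51.934° − 50.628°| = 1.305°.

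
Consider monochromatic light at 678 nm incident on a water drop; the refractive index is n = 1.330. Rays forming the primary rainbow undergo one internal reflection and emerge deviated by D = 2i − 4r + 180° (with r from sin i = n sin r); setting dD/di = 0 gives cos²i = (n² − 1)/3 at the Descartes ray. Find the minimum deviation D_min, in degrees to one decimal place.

137.5°

cos²i = (1.76890 − 1)/3 = 0.25630; i = arccos(0.50626) = 59.585°.
sin r = sin 59.585°/1.330 = 0.64841; r = 40.422°.
D_min = 2·59.585° − 4·40.422° + 180° = 137.484°.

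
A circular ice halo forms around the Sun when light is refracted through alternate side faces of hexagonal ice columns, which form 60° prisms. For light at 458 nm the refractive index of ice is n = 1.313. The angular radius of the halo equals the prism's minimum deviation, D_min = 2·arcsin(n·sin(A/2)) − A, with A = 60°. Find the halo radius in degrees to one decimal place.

22.1°

n·sin(A/2) = 1.313 × sin 30° = 1.313 × 0.5000 = 0.6565.
D_min = 2·arcsin(0.6565) − 60° = 2 × 41.033° − 60° = 22.067°.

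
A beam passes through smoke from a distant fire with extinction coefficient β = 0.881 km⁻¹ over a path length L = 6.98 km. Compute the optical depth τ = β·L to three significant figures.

6.15

τ = β·L = 0.881 × 6.98 = 6.1494.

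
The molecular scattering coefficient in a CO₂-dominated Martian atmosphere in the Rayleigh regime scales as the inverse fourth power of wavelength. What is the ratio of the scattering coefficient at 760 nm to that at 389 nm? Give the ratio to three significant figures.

Rayleigh scattering ∝ λ⁻⁴, so the ratio of coefficients is the inverse fourth power of the wavelength ratio.
σ(760)/σ(389) = (389/760)⁴ = (0.5118)⁴ = 0.06863.

0.0686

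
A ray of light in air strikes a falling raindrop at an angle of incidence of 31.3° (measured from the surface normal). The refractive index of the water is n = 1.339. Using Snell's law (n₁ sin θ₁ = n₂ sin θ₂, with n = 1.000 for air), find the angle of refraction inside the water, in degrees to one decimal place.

Snell: sin θ_r = sin θ_i / n = sin 31.3° / 1.339 = 0.5195 / 1.339 = 0.3880.
θ_r = arcsin(0.3880) = 22.83°.

22.8°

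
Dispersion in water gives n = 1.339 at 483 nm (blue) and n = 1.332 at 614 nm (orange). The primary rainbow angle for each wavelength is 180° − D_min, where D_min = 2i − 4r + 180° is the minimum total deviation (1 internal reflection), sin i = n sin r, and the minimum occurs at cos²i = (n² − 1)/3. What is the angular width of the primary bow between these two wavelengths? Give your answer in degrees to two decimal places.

1.01°

At 483 nm (n = 1.339): cos²i = 0.26431 → i = 59.062°, r = 39.834°, D_min = 138.786°, rainbow angle = 41.214°.
At 614 nm (n = 1.332): cos²i = 0.25807 → i = 59.469°, r = 40.290°, D_min = 137.776°, rainbow angle = 42.224°.
Angular width = |41.214° − 42.224°| = 1.010°.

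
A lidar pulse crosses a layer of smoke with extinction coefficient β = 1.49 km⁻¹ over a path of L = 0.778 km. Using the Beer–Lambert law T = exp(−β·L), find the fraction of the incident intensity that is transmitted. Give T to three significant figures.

0.314

τ = β·L = 1.49 × 0.778 = 1.1592.
T = exp(−1.1592) = 0.3137.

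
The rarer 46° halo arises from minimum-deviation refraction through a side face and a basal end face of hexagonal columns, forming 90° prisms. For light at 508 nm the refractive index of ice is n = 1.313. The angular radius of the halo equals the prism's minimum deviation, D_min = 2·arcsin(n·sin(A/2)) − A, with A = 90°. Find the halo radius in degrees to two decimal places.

46.38°

n·sin(A/2) = 1.313 × sin 45° = 1.313 × 0.7071 = 0.9284.
D_min = 2·arcsin(0.9284) − 90° = 2 × 68.192° − 90° = 46.383°.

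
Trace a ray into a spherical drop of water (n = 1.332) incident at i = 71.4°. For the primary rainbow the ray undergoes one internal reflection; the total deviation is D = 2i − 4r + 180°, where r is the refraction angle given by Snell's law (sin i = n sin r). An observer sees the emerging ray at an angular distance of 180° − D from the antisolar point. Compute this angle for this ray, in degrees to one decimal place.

38.6°

sin r = sin 71.4° / 1.332 = 0.9478/1.332 = 0.7115; r = 45.36°.
D = 2·71.4° − 4·45.36° + 180° = 142.80° − 181.44° + 180° = 141.36°.
Angle from antisolar point = 180° − D = 38.64°.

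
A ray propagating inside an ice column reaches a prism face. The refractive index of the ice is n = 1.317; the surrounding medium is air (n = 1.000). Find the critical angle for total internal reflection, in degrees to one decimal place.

49.4°

sin θ_c = n_air / n = 1.000 / 1.317 = 0.7593.
θ_c = arcsin(0.7593) = 49.40°.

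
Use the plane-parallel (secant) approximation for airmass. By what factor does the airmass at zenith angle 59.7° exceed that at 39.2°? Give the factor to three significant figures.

1.54

X(59.7°)/X(39.2°) = sec 59.7° / sec 39.2° = cos 39.2° / cos 59.7° = 0.7749/0.5045 = 1.5360.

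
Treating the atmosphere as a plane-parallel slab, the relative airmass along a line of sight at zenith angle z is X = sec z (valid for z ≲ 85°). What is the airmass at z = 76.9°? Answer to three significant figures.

4.41

X = sec z = 1/cos 76.9° = 1/0.2267 = 4.4121.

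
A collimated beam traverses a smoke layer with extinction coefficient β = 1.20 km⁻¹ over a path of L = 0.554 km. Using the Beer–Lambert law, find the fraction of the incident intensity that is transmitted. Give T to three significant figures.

τ = β·L = 1.20 × 0.554 = 0.6648.
T = exp(−0.6648) = 0.5144.

0.514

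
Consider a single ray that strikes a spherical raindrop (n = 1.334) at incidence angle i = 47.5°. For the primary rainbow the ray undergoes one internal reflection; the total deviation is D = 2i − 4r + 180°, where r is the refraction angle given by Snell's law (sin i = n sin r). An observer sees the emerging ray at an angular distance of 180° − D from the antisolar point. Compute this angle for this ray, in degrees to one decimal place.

sin r = sin 47.5° / 1.334 = 0.7373/1.334 = 0.5527; r = 33.55°.
D = 2·47.5° − 4·33.55° + 180° = 95.00° − 134.20° + 180° = 140.80°.
Angle from antisolar point = 180° − D = 39.20°.

39.2°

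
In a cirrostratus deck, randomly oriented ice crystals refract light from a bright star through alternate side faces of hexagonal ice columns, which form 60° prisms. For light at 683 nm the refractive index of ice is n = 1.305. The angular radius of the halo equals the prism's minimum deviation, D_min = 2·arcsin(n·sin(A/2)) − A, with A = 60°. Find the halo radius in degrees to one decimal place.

n·sin(A/2) = 1.305 × sin 30° = 1.305 × 0.5000 = 0.6525.
D_min = 2·arcsin(0.6525) − 60° = 2 × 40.730° − 60° = 21.461°.

21.5°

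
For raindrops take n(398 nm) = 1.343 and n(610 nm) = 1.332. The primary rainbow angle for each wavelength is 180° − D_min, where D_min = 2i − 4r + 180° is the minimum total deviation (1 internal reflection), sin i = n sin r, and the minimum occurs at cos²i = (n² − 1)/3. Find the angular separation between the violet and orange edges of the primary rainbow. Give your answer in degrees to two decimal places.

1.58°

At 398 nm (n = 1.343): cos²i = 0.26788 → i = 58.830°, r = 39.577°, D_min = 139.354°, rainbow angle = 40.646°.
At 610 nm (n = 1.332): cos²i = 0.25807 → i = 59.469°, r = 40.290°, D_min = 137.776°, rainbow angle = 42.224°.
Angular width = |40.646° − 42.224°| = 1.578°.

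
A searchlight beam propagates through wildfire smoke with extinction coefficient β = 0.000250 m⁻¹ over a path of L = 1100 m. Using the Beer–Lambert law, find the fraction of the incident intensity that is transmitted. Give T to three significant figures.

0.760

τ = β·L = 0.000250 × 1100 = 0.2750.
T = exp(−0.2750) = 0.7596.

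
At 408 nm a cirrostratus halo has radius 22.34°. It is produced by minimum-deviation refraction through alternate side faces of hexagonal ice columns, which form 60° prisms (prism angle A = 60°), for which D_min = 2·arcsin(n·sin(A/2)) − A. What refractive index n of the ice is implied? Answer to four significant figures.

Rearranging: n = sin((D_min + A)/2) / sin(A/2).
(D_min + A)/2 = (22.34° + 60°)/2 = 41.170°.
n = sin 41.170° / sin 30° = 0.6583 / 0.5000 = 1.3166.

1.317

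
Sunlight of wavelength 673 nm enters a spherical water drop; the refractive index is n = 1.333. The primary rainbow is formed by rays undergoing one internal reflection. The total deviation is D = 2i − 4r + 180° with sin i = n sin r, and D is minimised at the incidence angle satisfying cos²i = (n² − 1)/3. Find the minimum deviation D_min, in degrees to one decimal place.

137.9°

cos²i = (1.77689 − 1)/3 = 0.25896; i = arccos(0.50888) = 59.410°.
sin r = sin 59.410°/1.333 = 0.64579; r = 40.225°.
D_min = 2·59.410° − 4·40.225° + 180° = 137.922°.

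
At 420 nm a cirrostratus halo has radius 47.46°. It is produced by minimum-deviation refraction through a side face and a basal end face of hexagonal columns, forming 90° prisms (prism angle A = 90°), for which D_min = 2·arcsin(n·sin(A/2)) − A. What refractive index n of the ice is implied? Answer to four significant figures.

1.318

Rearranging: n = sin((D_min + A)/2) / sin(A/2).
(D_min + A)/2 = (47.46° + 90°)/2 = 68.730°.
n = sin 68.730° / sin 45° = 0.9319 / 0.7071 = 1.3179.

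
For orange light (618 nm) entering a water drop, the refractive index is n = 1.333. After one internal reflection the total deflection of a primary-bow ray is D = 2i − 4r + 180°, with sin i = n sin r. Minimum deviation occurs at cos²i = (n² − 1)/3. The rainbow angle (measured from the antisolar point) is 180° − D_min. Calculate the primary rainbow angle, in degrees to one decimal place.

42.1°

cos²i = (1.77689 − 1)/3 = 0.25896; i = arccos(0.50888) = 59.410°.
sin r = sin 59.410°/1.333 = 0.64579; r = 40.225°.
D_min = 2·59.410° − 4·40.225° + 180° = 137.922°.
Rainbow angle = 180° − D_min = 42.078°.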